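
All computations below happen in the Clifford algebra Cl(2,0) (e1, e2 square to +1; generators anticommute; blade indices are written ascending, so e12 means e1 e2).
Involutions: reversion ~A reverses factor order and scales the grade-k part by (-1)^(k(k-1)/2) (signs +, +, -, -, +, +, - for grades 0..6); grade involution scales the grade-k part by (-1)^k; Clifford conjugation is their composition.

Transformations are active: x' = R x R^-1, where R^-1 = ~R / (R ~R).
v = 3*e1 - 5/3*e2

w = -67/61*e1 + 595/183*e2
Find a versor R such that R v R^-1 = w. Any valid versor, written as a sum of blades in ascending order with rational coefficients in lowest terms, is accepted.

Sketch: the shared square 106/9 makes R = v + w = 116/61*e1 + 290/183*e2 the natural versor; its sandwich fixes that direction, negates (v - w)/2, and sends v to w.
Answer: 116/61*e1 + 290/183*e2


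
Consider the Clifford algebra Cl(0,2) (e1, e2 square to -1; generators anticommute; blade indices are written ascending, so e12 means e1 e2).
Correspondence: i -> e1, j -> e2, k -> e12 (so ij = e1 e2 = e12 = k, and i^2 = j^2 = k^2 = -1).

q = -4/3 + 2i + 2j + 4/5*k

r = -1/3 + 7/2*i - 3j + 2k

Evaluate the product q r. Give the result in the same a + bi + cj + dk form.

In blades: q = -4/3 + 2*e1 + 2*e2 + 4/5*e12, r = -1/3 + 7/2*e1 - 3*e2 + 2*e12.
Distribute q over r term by term (generator squares from the signature, products reordered to ascending indices): (-4/3)*r = 4/9 - 14/3*e1 + 4*e2 - 8/3*e12; (2*e1)*r = -7 - 2/3*e1 - 4*e2 - 6*e12; (2*e2)*r = 6 + 4*e1 - 2/3*e2 - 7*e12; (4/5*e12)*r = -8/5 + 12/5*e1 + 14/5*e2 - 4/15*e12.
Sum: -97/45 + 16/15*e1 + 32/15*e2 - 239/15*e12; translating back through the correspondence:
Answer: -97/45 + 16/15*i + 32/15*j - 239/15*k


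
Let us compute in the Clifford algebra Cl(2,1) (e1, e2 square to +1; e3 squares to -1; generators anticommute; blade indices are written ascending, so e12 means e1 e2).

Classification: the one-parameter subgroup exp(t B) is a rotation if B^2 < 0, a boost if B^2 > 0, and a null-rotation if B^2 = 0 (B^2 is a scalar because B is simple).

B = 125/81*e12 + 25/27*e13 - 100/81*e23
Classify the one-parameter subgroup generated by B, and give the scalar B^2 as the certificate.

B^2 term by term: the squares give (125/81)^2*(e12)^2 + (25/27)^2*(e13)^2 + (-100/81)^2*(e23)^2 = 15625/6561*(-1) + 625/729*(+1) + 10000/6561*(+1) = 0 (each basis 2-blade squares to minus the product of its generators' squares); cross terms between blades sharing an index anticommute and cancel. So B^2 = 0.
Answer: null-rotation, certificate B^2 = 0. Key observation: B^2 = 0 is a conjugation invariant, so its sign decides the class regardless of the surface form of B.


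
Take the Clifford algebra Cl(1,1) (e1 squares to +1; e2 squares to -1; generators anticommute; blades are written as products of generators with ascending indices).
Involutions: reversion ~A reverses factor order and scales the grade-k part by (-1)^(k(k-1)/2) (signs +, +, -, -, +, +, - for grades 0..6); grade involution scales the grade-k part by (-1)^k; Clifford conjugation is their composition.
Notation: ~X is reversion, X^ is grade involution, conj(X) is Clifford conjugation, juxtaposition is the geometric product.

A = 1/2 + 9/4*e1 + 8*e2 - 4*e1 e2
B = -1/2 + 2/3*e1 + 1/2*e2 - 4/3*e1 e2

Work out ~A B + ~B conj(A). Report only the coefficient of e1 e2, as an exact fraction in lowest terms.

first term: -97/12 - 323/24*e1 - 113/12*e2 - 55/8*e1 e2
second term: 91/12 + 113/8*e1 + 119/12*e2 - 133/24*e1 e2
Answer: -149/12


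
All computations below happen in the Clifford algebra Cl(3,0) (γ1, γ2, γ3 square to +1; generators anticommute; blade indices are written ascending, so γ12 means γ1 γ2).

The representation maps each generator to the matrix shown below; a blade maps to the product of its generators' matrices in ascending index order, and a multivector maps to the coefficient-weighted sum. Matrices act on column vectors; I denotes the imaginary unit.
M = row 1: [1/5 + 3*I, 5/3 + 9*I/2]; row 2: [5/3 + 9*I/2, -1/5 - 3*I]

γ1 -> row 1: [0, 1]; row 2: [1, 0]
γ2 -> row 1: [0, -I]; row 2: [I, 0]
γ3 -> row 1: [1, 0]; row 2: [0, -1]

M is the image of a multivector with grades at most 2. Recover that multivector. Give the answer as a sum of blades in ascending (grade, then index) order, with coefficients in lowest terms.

Method: 1, rho(γ1), rho(γ2), rho(γ3) form a trace-orthogonal basis of the 2x2 complex matrices (tr(X Y) = 2 if X = Y, else 0), so M = m0*1 + m1*rho(γ1) + m2*rho(γ2) + m3*rho(γ3) with m0 = tr(M)/2 = 0, m1 = tr(M rho(γ1))/2 = 5/3 + 9*I/2, m2 = tr(M rho(γ2))/2 = 0, m3 = tr(M rho(γ3))/2 = 1/5 + 3*I.
Multiplying table entries, the bivector images are rho(γ12) = I*rho(γ3), rho(γ13) = -I*rho(γ2), rho(γ23) = I*rho(γ1); with real blade coefficients the real parts of m0..m3 are the coefficients of 1, γ1, γ2, γ3 and the imaginary parts give the bivectors (γ23: Im m1, γ13: -Im m2, γ12: Im m3).
Answer: 5/3*γ1 + 1/5*γ3 + 3*γ12 + 9/2*γ23


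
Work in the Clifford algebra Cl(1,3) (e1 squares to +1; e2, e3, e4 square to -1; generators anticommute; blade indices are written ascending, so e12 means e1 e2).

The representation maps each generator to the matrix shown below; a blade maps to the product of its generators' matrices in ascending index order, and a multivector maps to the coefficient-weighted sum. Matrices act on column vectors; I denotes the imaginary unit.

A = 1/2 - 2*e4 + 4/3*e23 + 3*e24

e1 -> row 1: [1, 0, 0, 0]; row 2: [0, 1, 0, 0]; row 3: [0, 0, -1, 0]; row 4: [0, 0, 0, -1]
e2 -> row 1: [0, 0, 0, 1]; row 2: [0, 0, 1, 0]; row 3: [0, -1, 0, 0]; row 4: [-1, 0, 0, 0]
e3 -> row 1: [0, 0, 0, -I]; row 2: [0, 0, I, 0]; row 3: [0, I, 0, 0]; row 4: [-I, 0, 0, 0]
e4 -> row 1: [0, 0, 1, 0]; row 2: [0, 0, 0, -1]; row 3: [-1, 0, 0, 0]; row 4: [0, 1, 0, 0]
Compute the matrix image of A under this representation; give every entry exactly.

Bivector images (products of the table entries): rho(e23) = rho(e2)rho(e3) = row 1: [-I, 0, 0, 0]; row 2: [0, I, 0, 0]; row 3: [0, 0, -I, 0]; row 4: [0, 0, 0, I]; rho(e24) = rho(e2)rho(e4) = row 1: [0, 1, 0, 0]; row 2: [-1, 0, 0, 0]; row 3: [0, 0, 0, 1]; row 4: [0, 0, -1, 0].
M = (1/2)*1 + (-2)*rho(e4) + (4/3)*rho(e23) + (3)*rho(e24), summed entrywise (1 is the identity matrix):
Answer: row 1: [1/2 - 4*I/3, 3, -2, 0]; row 2: [-3, 1/2 + 4*I/3, 0, 2]; row 3: [2, 0, 1/2 - 4*I/3, 3]; row 4: [0, -2, -3, 1/2 + 4*I/3]


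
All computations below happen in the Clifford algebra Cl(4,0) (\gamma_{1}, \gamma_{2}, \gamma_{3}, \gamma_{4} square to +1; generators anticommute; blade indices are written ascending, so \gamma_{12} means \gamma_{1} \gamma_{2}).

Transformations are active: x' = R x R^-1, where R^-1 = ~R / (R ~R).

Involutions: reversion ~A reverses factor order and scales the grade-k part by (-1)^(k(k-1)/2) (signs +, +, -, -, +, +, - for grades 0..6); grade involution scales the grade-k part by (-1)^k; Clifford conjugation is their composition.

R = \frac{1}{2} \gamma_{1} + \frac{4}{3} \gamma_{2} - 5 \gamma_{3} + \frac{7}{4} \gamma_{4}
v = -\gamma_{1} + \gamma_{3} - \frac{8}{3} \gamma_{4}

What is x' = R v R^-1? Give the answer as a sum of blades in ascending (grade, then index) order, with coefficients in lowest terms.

~R = \frac{1}{2} \gamma_{1} + \frac{4}{3} \gamma_{2} - 5 \gamma_{3} + \frac{7}{4} \gamma_{4}, and R ~R = \frac{4333}{144}, so R^-1 = ~R / (\frac{4333}{144}).
R v = -\frac{61}{6} + \frac{4}{3} \gamma_{12} - \frac{9}{2} \gamma_{13} + \frac{5}{12} \gamma_{14} + \frac{4}{3} \gamma_{23} - \frac{32}{9} \gamma_{24} + \frac{139}{12} \gamma_{34}
Answer: \frac{2869}{4333} \gamma_{1} - \frac{3904}{4333} \gamma_{2} + \frac{10307}{4333} \gamma_{3} + \frac{2756}{1857} \gamma_{4}


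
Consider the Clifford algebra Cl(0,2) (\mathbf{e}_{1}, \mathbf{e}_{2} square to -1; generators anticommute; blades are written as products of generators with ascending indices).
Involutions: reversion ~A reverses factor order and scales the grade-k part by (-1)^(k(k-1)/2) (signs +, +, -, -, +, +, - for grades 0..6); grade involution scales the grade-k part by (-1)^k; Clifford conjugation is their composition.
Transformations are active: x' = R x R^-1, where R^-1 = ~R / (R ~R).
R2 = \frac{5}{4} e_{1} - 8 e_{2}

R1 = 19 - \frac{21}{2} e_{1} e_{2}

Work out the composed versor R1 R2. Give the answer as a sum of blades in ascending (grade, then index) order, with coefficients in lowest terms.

Distribute over the terms of R1 (each basis-blade product reordered to ascending indices, repeated generators contracted through their squares):
(19) R2 = \frac{95}{4} e_{1} - 152 e_{2}
(-\frac{21}{2} e_{1} e_{2}) R2 = -84 e_{1} - \frac{105}{8} e_{2}
Summing the partial products and collecting blades:
Answer: -\frac{241}{4} e_{1} - \frac{1321}{8} e_{2}


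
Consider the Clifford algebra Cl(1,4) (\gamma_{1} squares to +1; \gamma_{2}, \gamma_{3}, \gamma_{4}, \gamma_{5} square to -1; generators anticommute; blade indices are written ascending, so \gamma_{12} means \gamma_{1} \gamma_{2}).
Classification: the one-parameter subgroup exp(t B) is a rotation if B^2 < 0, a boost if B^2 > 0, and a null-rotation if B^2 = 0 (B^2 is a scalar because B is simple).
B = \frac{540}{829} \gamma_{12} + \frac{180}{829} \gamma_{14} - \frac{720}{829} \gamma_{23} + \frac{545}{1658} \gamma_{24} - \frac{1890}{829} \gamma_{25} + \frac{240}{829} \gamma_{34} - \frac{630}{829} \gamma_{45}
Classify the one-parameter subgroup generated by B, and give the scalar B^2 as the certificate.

B^2 term by term: the squares give (\frac{540}{829})^2*(\gamma_{12})^2 + (\frac{180}{829})^2*(\gamma_{14})^2 + (-\frac{720}{829})^2*(\gamma_{23})^2 + (\frac{545}{1658})^2*(\gamma_{24})^2 + (-\frac{1890}{829})^2*(\gamma_{25})^2 + (\frac{240}{829})^2*(\gamma_{34})^2 + (-\frac{630}{829})^2*(\gamma_{45})^2 = \frac{291600}{687241}*(+1) + \frac{32400}{687241}*(+1) + \frac{518400}{687241}*(-1) + \frac{297025}{2748964}*(-1) + \frac{3572100}{687241}*(-1) + \frac{57600}{687241}*(-1) + \frac{396900}{687241}*(-1) = -\frac{25}{4} (each basis 2-blade squares to minus the product of its generators' squares); cross terms between blades sharing an index anticommute and cancel; the commuting (index-disjoint) pairs give grade-4 terms 2*c*c'*(blade product), which cancel blade by blade — \gamma_{1234}: \frac{259200}{687241} - \frac{259200}{687241} = 0; \gamma_{1245}: -\frac{680400}{687241} + \frac{680400}{687241} = 0; \gamma_{2345}: \frac{907200}{687241} - \frac{907200}{687241} = 0 — confirming B is simple. So B^2 = -\frac{25}{4}.
Answer: rotation, certificate B^2 = -\frac{25}{4}. Check the certificate: B^2 = -\frac{25}{4}, and that sign is decisive whatever form B takes.


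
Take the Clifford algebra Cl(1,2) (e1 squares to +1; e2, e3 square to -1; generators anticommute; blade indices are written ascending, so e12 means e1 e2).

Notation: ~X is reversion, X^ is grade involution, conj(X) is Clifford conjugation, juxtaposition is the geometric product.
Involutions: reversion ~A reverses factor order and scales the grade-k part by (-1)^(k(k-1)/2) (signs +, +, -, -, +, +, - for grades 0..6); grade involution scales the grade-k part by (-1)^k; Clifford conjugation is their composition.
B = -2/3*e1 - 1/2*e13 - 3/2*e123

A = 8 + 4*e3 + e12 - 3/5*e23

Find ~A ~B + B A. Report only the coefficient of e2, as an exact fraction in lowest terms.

first term: -127/30*e1 - 2/3*e2 - 3/2*e3 - 63/10*e12 + 20/3*e13 + 1/2*e23 + 58/5*e123
second term: -127/30*e1 - 2/3*e2 - 3/2*e3 + 63/10*e12 - 20/3*e13 - 1/2*e23 - 58/5*e123
Answer: -4/3


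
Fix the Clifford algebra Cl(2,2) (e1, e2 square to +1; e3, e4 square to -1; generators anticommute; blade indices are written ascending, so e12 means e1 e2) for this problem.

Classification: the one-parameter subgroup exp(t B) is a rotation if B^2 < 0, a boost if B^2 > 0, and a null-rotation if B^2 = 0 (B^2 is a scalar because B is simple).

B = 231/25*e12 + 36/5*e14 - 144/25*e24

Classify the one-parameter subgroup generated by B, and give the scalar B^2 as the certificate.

B^2 term by term: the squares give (231/25)^2*(e12)^2 + (36/5)^2*(e14)^2 + (-144/25)^2*(e24)^2 = 53361/625*(-1) + 1296/25*(+1) + 20736/625*(+1) = -9/25 (each basis 2-blade squares to minus the product of its generators' squares); cross terms between blades sharing an index anticommute and cancel. So B^2 = -9/25.
Answer: rotation, certificate B^2 = -9/25. Check the certificate: B^2 = -9/25, and that sign is decisive whatever form B takes.


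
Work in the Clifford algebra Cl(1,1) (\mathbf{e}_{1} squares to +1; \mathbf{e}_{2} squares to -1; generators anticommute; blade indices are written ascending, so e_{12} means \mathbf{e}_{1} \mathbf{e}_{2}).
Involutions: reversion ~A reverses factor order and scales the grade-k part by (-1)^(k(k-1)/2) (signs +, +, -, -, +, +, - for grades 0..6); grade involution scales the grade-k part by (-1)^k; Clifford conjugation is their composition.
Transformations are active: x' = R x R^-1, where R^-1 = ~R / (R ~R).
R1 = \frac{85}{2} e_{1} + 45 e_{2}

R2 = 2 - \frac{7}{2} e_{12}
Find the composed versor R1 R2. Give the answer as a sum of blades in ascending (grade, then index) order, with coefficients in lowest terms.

Distribute over the terms of R1 (each basis-blade product reordered to ascending indices, repeated generators contracted through their squares):
(\frac{85}{2} e_{1}) R2 = 85 e_{1} - \frac{595}{4} e_{2}
(45 e_{2}) R2 = -\frac{315}{2} e_{1} + 90 e_{2}
Summing the partial products and collecting blades:
Answer: -\frac{145}{2} e_{1} - \frac{235}{4} e_{2}


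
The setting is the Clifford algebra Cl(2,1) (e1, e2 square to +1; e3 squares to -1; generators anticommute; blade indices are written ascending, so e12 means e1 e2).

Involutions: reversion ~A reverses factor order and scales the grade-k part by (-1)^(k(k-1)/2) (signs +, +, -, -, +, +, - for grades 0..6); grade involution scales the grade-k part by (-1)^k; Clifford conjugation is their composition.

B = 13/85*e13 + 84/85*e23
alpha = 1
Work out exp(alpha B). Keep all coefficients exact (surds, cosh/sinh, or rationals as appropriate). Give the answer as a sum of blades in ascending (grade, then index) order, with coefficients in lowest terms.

B^2 term by term: the squares give (13/85)^2*(e13)^2 + (84/85)^2*(e23)^2 = 169/7225*(+1) + 7056/7225*(+1) = 1 (each basis 2-blade squares to minus the product of its generators' squares); cross terms between blades sharing an index anticommute and cancel. So B^2 = 1.
B^2 = 1 — since the square is positive, the closed form is hyperbolic: l = 1, alpha*l = 1, so exp(alpha B) = cosh(1) + (sinh(1)/1)*B = cosh(1) + (sinh(1))*B.
Answer: cosh(1) + 13*sinh(1)/85*e13 + 84*sinh(1)/85*e23


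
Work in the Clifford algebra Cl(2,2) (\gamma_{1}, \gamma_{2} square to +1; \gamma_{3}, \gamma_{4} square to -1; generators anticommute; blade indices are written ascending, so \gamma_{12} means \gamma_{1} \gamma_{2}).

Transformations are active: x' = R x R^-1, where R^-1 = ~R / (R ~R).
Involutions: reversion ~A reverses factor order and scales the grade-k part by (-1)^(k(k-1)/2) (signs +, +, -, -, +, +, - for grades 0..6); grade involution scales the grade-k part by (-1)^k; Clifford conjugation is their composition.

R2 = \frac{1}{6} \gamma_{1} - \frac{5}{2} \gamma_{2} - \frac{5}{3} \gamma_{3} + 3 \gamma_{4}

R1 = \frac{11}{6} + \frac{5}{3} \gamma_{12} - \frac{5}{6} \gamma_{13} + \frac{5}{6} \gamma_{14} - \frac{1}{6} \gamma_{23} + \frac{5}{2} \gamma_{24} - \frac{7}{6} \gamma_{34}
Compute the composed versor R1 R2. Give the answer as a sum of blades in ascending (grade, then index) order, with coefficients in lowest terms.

Distribute over the terms of R2 (each basis-blade product reordered to ascending indices, repeated generators contracted through their squares):
R1 (\frac{1}{6} \gamma_{1}) = \frac{11}{36} \gamma_{1} - \frac{5}{18} \gamma_{2} + \frac{5}{36} \gamma_{3} - \frac{5}{36} \gamma_{4} - \frac{1}{36} \gamma_{123} + \frac{5}{12} \gamma_{124} - \frac{7}{36} \gamma_{134}
R1 (-\frac{5}{2} \gamma_{2}) = -\frac{25}{6} \gamma_{1} - \frac{55}{12} \gamma_{2} - \frac{5}{12} \gamma_{3} + \frac{25}{4} \gamma_{4} - \frac{25}{12} \gamma_{123} + \frac{25}{12} \gamma_{124} + \frac{35}{12} \gamma_{234}
R1 (-\frac{5}{3} \gamma_{3}) = -\frac{25}{18} \gamma_{1} - \frac{5}{18} \gamma_{2} - \frac{55}{18} \gamma_{3} + \frac{35}{18} \gamma_{4} - \frac{25}{9} \gamma_{123} + \frac{25}{18} \gamma_{134} + \frac{25}{6} \gamma_{234}
R1 (3 \gamma_{4}) = -\frac{5}{2} \gamma_{1} - \frac{15}{2} \gamma_{2} + \frac{7}{2} \gamma_{3} + \frac{11}{2} \gamma_{4} + 5 \gamma_{124} - \frac{5}{2} \gamma_{134} - \frac{1}{2} \gamma_{234}
Summing the partial products and collecting blades:
Answer: -\frac{31}{4} \gamma_{1} - \frac{455}{36} \gamma_{2} + \frac{1}{6} \gamma_{3} + \frac{122}{9} \gamma_{4} - \frac{44}{9} \gamma_{123} + \frac{15}{2} \gamma_{124} - \frac{47}{36} \gamma_{134} + \frac{79}{12} \gamma_{234}


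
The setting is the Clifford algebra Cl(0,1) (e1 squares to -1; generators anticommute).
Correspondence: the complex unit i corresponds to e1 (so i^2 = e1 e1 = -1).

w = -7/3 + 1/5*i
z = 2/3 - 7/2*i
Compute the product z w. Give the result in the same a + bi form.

In blades: z = 2/3 - 7/2*e1, w = -7/3 + 1/5*e1.
Distribute z over w term by term (generator squares from the signature, products reordered to ascending indices): (2/3)*w = -14/9 + 2/15*e1; (-7/2*e1)*w = 7/10 + 49/6*e1.
Sum: -77/90 + 83/10*e1; translating back through the correspondence:
Answer: -77/90 + 83/10*i


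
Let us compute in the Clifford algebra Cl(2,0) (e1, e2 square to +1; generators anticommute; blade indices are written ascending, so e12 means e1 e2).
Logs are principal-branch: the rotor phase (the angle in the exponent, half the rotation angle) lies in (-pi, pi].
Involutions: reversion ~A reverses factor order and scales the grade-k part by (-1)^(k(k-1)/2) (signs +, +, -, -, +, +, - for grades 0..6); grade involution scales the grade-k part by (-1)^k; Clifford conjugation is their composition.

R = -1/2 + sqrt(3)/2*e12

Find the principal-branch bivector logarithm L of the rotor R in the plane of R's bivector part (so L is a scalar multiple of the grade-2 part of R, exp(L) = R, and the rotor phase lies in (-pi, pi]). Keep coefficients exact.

The scalar part of R is -1/2, so the principal-branch rotor phase is pinned; divide the bivector part by its sine to get the unit plane — L is the phase times that plane.
Concretely: cos(phase) = -1/2 gives phase = ±2*pi/3, and since phase/sin(phase) is even the sign is immaterial: L = (phase/sin(phase)) * <R>_2 = (4*sqrt(3)*pi/9) * <R>_2.
Answer: 2*pi/3*e12


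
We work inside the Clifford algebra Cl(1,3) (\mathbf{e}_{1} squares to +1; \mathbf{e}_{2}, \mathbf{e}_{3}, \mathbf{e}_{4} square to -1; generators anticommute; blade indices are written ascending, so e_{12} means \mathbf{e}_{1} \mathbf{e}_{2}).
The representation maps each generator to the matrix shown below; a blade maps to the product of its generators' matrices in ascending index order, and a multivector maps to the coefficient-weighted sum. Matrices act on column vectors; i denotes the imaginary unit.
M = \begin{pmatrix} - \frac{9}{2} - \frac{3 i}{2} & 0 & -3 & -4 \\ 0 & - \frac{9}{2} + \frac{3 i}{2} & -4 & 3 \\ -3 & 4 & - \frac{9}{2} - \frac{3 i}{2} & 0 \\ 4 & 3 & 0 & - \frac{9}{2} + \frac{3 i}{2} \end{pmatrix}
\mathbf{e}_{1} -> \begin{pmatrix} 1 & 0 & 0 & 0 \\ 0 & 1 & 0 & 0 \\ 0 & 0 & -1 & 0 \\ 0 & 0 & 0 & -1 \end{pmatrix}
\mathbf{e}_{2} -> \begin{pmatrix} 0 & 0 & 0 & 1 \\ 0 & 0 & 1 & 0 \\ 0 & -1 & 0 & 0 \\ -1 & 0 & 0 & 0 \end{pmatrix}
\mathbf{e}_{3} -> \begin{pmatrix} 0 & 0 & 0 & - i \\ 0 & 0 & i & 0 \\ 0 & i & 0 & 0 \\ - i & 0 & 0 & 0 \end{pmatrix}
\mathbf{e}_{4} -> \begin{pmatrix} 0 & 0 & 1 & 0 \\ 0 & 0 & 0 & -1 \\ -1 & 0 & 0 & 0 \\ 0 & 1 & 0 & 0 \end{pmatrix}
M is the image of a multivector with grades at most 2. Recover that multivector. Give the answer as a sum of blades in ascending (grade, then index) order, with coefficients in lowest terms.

Method: the blade images are trace-orthogonal — tr(rho(e_A) rho(e_B)^-1) = 4 if A = B and 0 otherwise — and rho(e_A)^-1 = (e_A)^2 * rho(e_A) with (e_A)^2 = +1 or -1, so the coefficient of e_A in the preimage is (e_A)^2 * tr(M rho(e_A))/4.
Nonzero projections over blades of grade <= 2: 1: (1)^2 = +1, tr(M 1) = -18, coefficient -\frac{9}{2}; e_{2}: (e_{2})^2 = -1, tr(M rho(e_{2})) = 16, coefficient -4; e_{14}: (e_{14})^2 = +1, tr(M rho(e_{14})) = -12, coefficient -3; e_{23}: (e_{23})^2 = -1, tr(M rho(e_{23})) = -6, coefficient \frac{3}{2}. Every other blade of grade <= 2 projects to 0.
Answer: -\frac{9}{2} - 4 e_{2} - 3 e_{14} + \frac{3}{2} e_{23}


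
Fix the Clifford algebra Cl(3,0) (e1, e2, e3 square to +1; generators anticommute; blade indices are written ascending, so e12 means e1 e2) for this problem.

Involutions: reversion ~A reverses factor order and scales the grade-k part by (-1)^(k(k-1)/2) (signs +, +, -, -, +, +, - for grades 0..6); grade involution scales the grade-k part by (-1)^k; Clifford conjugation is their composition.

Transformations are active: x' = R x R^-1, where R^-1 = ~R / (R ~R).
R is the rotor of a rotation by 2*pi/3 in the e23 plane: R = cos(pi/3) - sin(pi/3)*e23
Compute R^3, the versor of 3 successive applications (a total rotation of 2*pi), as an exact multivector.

The rotor phase is half the rotation angle and phases add under composition, so 3 steps in the e23 plane accumulate phase 3*(pi/3) = pi: R^3 = cos(pi) - sin(pi)*e23.
cos(pi) = -1 and sin(pi) = 0, so R^3 = -1. The total rotation 2*pi is 1 full turn, so every vector returns to itself, yet the rotor is -1, on the OTHER sheet of the double cover (an odd number of 2*pi turns).
Answer: -1


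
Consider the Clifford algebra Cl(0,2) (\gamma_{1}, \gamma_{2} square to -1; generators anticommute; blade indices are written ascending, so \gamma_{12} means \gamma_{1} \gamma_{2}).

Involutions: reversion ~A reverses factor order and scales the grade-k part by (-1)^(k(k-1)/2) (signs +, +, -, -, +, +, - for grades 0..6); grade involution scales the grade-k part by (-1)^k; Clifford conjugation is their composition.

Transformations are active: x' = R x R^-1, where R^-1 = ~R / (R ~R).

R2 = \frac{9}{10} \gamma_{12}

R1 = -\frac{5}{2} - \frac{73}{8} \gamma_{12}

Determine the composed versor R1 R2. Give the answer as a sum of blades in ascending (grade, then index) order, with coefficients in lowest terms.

Distribute over the terms of R2 (each basis-blade product reordered to ascending indices, repeated generators contracted through their squares):
R1 (\frac{9}{10} \gamma_{12}) = \frac{657}{80} - \frac{9}{4} \gamma_{12}
Answer: \frac{657}{80} - \frac{9}{4} \gamma_{12}


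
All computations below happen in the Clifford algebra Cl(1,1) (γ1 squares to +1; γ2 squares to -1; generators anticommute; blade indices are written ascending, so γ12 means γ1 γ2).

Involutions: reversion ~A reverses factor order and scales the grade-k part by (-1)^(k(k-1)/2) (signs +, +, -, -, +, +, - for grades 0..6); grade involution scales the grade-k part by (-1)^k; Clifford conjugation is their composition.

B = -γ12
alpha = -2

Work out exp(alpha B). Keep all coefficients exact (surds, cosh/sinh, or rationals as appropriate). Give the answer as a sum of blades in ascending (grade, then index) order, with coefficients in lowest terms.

B^2 = (-1)^2*(γ12)^2 = 1*(+1) = 1 (a basis 2-blade squares to minus the product of its generators' squares).
B^2 = 1 — B^2 > 0, so the exponential closes hyperbolically: l = 1, alpha*l = -2, so exp(alpha B) = cosh(-2) + (sinh(-2)/1)*B = cosh(2) + (-sinh(2))*B.
Answer: cosh(2) + sinh(2)*γ12


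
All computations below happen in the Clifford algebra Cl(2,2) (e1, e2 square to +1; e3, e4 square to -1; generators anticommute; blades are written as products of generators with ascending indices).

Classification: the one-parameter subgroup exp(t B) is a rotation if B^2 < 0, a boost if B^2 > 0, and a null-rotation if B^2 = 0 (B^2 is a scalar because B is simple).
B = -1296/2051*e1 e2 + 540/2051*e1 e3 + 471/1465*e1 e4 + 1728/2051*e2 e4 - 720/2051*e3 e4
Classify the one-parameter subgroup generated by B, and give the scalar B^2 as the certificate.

B^2 term by term: the squares give (-1296/2051)^2*(e1 e2)^2 + (540/2051)^2*(e1 e3)^2 + (471/1465)^2*(e1 e4)^2 + (1728/2051)^2*(e2 e4)^2 + (-720/2051)^2*(e3 e4)^2 = 1679616/4206601*(-1) + 291600/4206601*(+1) + 221841/2146225*(+1) + 2985984/4206601*(+1) + 518400/4206601*(-1) = 9/25 (each basis 2-blade squares to minus the product of its generators' squares); cross terms between blades sharing an index anticommute and cancel; the commuting (index-disjoint) pairs give grade-4 terms 2*c*c'*(blade product), which cancel blade by blade — e1 e2 e3 e4: 1866240/4206601 - 1866240/4206601 = 0 — confirming B is simple. So B^2 = 9/25.
Answer: boost, certificate B^2 = 9/25. The class reads off the invariant scalar 9/25 directly.


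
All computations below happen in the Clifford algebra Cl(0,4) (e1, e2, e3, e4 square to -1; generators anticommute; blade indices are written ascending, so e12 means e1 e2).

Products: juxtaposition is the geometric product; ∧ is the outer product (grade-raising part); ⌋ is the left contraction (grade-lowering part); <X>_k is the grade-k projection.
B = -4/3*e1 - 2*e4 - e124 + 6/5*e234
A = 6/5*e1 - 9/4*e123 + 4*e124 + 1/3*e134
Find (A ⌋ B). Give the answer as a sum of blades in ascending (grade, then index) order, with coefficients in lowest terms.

step 1: -12/5 + 6/5*e24
Answer: -12/5 + 6/5*e24


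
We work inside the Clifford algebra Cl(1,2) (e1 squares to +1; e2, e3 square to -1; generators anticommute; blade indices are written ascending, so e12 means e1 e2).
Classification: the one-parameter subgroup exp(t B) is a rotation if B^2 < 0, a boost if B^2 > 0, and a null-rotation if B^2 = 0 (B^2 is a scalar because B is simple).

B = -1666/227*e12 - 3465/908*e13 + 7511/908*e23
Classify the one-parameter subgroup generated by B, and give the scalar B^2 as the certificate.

B^2 term by term: the squares give (-1666/227)^2*(e12)^2 + (-3465/908)^2*(e13)^2 + (7511/908)^2*(e23)^2 = 2775556/51529*(+1) + 12006225/824464*(+1) + 56415121/824464*(-1) = 0 (each basis 2-blade squares to minus the product of its generators' squares); cross terms between blades sharing an index anticommute and cancel. So B^2 = 0.
Answer: null-rotation, certificate B^2 = 0. Certificate logic: 0 is a conjugation-invariant scalar, so its sign fixes rotation versus boost versus null-rotation outright.


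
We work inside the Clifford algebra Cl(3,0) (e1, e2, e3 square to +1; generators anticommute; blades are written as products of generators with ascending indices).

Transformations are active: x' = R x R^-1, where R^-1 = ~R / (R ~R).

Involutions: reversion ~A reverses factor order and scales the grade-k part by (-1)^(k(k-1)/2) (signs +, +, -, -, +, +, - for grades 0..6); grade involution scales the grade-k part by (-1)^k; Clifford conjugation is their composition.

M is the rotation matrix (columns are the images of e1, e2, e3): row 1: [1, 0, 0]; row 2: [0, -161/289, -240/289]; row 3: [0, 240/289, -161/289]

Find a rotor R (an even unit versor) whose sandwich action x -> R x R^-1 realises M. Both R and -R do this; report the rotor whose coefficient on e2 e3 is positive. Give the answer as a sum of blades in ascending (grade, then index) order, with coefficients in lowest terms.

Method: write R = a + b12*e1 e2 + b13*e1 e3 + b23*e2 e3 with a^2 + b12^2 + b13^2 + b23^2 = 1 (so R^-1 = ~R). Expanding the columns R e_j ~R gives tr M = 4a^2 - 1 and, from the antisymmetric part, M21 - M12 = -4a*b12, M13 - M31 = 4a*b13, M32 - M23 = -4a*b23.
Here tr M = -33/289, so a^2 = (1 + tr M)/4 = 64/289 and a = ±8/17. Taking a = 8/17: M21 - M12 = 0, M13 - M31 = 0, M32 - M23 = 480/289, giving b12 = 0, b13 = 0, b23 = -15/17, i.e. R = 8/17 - 15/17*e2 e3.
Its e2 e3 coefficient is negative, so report the other preimage -R.
Answer: -8/17 + 15/17*e2 e3. Recall the cover is two-to-one: with M of trace -33/289, both preimages act alike, and the stated e2 e3 sign chooses the sheet.


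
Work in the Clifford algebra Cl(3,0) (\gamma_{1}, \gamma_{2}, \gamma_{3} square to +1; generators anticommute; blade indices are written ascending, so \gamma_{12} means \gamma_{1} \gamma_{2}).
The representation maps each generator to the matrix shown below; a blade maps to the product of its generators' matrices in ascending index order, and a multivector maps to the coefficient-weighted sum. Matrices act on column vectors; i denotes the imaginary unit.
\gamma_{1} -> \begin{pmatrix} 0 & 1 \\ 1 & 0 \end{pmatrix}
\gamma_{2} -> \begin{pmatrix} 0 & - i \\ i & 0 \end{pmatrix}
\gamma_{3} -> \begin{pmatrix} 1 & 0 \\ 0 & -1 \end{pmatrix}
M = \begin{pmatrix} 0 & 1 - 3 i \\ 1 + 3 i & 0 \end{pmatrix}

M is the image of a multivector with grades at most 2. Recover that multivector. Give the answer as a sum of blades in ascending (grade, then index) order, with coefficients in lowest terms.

Method: 1, rho(\gamma_{1}), rho(\gamma_{2}), rho(\gamma_{3}) form a trace-orthogonal basis of the 2x2 complex matrices (tr(X Y) = 2 if X = Y, else 0), so M = m0*1 + m1*rho(\gamma_{1}) + m2*rho(\gamma_{2}) + m3*rho(\gamma_{3}) with m0 = tr(M)/2 = 0, m1 = tr(M rho(\gamma_{1}))/2 = 1, m2 = tr(M rho(\gamma_{2}))/2 = 3, m3 = tr(M rho(\gamma_{3}))/2 = 0.
Multiplying table entries, the bivector images are rho(\gamma_{12}) = i*rho(\gamma_{3}), rho(\gamma_{13}) = -i*rho(\gamma_{2}), rho(\gamma_{23}) = i*rho(\gamma_{1}); with real blade coefficients the real parts of m0..m3 are the coefficients of 1, \gamma_{1}, \gamma_{2}, \gamma_{3} and the imaginary parts give the bivectors (\gamma_{23}: Im m1, \gamma_{13}: -Im m2, \gamma_{12}: Im m3).
Answer: \gamma_{1} + 3 \gamma_{2}


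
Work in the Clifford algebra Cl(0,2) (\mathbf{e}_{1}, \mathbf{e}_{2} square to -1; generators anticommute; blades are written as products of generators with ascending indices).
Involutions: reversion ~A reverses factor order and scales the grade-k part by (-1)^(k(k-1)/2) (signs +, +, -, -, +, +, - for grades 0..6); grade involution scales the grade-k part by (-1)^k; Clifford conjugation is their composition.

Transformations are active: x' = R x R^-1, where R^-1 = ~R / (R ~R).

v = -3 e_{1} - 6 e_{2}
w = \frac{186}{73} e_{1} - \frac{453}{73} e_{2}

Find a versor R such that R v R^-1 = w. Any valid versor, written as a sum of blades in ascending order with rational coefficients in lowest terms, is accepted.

Since q(v) = q(w) = -45, the sum R = v + w = -\frac{33}{73} e_{1} - \frac{891}{73} e_{2} does the job whenever invertible.
Answer: -\frac{33}{73} e_{1} - \frac{891}{73} e_{2}


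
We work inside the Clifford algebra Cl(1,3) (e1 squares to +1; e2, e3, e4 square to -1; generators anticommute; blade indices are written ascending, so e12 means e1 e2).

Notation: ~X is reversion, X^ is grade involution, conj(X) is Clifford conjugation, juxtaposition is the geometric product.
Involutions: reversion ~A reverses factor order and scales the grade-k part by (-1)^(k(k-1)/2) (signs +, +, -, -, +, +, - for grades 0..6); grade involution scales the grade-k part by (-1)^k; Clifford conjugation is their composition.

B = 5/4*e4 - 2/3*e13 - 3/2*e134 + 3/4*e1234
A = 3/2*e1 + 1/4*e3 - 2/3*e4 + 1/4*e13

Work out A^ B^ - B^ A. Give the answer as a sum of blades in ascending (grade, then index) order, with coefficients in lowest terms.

first term: 2/3 + 1/6*e1 + e3 + 3/8*e4 - e13 + 3/2*e14 - 3/16*e24 - 31/16*e34 + 1/2*e123 + 3/16*e124 - 109/144*e134 - 9/8*e234
second term: -1 + 1/6*e1 + e3 + 3/8*e4 + e13 + 9/4*e14 - 3/16*e24 + 41/16*e34 + 1/2*e123 + 3/16*e124 + 19/144*e134 - 9/8*e234
Answer: 5/3 - 2*e13 - 3/4*e14 - 9/2*e34 - 8/9*e134


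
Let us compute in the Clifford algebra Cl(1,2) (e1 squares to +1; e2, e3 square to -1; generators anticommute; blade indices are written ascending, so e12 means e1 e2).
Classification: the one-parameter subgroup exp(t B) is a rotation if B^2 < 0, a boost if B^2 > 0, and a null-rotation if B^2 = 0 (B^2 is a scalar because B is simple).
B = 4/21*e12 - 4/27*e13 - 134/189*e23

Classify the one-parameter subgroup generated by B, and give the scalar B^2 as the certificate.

B^2 term by term: the squares give (4/21)^2*(e12)^2 + (-4/27)^2*(e13)^2 + (-134/189)^2*(e23)^2 = 16/441*(+1) + 16/729*(+1) + 17956/35721*(-1) = -4/9 (each basis 2-blade squares to minus the product of its generators' squares); cross terms between blades sharing an index anticommute and cancel. So B^2 = -4/9.
Answer: rotation, certificate B^2 = -4/9. Why this suffices: the scalar -4/9 survives any versor conjugation, so its sign alone determines the class however B is presented.


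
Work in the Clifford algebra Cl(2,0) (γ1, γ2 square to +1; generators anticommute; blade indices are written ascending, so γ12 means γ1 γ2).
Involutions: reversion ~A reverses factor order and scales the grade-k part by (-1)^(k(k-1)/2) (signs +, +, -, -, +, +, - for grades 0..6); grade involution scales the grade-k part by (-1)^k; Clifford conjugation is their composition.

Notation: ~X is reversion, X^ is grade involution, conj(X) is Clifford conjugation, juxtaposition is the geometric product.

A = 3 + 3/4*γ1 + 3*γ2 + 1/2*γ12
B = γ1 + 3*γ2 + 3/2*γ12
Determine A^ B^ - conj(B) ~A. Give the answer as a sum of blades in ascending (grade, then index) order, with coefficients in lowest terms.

first term: 9 - 77/8*γ2 + 15/4*γ12
second term: -21/2 - 9*γ1 - 59/8*γ2 - 21/4*γ12
Answer: 39/2 + 9*γ1 - 9/4*γ2 + 9*γ12


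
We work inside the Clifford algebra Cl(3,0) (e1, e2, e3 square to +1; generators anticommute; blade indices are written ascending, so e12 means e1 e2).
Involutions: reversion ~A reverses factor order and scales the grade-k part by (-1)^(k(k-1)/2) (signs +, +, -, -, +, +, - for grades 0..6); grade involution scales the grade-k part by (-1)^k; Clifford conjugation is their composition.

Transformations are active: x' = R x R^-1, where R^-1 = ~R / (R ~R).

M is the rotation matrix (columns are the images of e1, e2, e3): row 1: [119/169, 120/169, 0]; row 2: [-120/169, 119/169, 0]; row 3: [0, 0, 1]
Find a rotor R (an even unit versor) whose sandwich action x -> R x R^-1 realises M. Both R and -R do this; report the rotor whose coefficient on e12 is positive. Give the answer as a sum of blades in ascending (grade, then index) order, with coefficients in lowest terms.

Method: write R = a + b12*e12 + b13*e13 + b23*e23 with a^2 + b12^2 + b13^2 + b23^2 = 1 (so R^-1 = ~R). Expanding the columns R e_j ~R gives tr M = 4a^2 - 1 and, from the antisymmetric part, M21 - M12 = -4a*b12, M13 - M31 = 4a*b13, M32 - M23 = -4a*b23.
Here tr M = 407/169, so a^2 = (1 + tr M)/4 = 144/169 and a = ±12/13. Taking a = 12/13: M21 - M12 = -240/169, M13 - M31 = 0, M32 - M23 = 0, giving b12 = 5/13, b13 = 0, b23 = 0, i.e. R = 12/13 + 5/13*e12.
Its e12 coefficient is already positive.
Answer: 12/13 + 5/13*e12. Note: both R and -R realise this M (trace 407/169); the covering map identifies them, and the e12-coefficient sign is the tie-breaker.


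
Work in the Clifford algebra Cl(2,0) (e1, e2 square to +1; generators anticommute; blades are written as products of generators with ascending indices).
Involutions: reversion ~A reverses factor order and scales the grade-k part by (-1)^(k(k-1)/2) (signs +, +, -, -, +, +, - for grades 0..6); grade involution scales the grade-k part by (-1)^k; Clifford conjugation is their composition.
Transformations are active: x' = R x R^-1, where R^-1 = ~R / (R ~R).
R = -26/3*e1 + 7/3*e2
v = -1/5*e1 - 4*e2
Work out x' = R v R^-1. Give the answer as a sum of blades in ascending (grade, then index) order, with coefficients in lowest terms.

~R = -26/3*e1 + 7/3*e2, and R ~R = 725/9, so R^-1 = ~R / (725/9).
R v = -38/5 + 527/15*e1 e2
Answer: 6653/3625*e1 + 12904/3625*e2


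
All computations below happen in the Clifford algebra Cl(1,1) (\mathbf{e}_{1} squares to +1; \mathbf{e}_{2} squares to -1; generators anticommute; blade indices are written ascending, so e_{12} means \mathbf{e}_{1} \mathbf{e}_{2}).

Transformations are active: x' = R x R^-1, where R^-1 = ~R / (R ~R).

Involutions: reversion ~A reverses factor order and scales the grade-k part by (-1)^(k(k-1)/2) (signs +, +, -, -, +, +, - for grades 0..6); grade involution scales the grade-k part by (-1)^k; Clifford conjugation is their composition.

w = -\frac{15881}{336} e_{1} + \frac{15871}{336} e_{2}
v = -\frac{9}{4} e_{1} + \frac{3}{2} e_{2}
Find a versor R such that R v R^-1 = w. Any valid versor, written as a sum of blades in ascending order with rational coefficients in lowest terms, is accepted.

Sketch: the shared square \frac{45}{16} makes R = v + w = -\frac{16637}{336} e_{1} + \frac{16375}{336} e_{2} the natural versor; its sandwich fixes that direction, negates (v - w)/2, and sends v to w.
Answer: -\frac{16637}{336} e_{1} + \frac{16375}{336} e_{2}


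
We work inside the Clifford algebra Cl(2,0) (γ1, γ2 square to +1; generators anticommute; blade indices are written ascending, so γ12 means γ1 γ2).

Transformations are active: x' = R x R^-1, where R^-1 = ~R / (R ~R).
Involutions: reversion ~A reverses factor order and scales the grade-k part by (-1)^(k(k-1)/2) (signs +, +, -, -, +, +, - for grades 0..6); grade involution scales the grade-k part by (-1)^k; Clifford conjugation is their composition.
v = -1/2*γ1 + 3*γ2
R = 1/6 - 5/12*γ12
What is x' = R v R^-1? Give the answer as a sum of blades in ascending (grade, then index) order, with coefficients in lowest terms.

~R = 1/6 + 5/12*γ12, and R ~R = 29/144, so R^-1 = ~R / (29/144).
R v = -4/3*γ1 + 7/24*γ2
Answer: -99/58*γ1 - 73/29*γ2


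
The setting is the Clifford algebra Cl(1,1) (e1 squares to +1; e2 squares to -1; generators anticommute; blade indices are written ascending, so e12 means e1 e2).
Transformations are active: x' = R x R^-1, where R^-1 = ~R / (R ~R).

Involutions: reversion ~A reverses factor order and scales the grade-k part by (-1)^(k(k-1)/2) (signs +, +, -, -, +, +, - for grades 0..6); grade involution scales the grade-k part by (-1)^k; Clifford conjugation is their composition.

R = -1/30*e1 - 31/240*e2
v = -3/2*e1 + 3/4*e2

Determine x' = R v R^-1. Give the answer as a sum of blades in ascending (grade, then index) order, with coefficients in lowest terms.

~R = -1/30*e1 - 31/240*e2, and R ~R = -299/19200, so R^-1 = ~R / (-299/19200).
R v = 47/320 - 7/32*e12
Answer: 1273/598*e1 + 2017/1196*e2


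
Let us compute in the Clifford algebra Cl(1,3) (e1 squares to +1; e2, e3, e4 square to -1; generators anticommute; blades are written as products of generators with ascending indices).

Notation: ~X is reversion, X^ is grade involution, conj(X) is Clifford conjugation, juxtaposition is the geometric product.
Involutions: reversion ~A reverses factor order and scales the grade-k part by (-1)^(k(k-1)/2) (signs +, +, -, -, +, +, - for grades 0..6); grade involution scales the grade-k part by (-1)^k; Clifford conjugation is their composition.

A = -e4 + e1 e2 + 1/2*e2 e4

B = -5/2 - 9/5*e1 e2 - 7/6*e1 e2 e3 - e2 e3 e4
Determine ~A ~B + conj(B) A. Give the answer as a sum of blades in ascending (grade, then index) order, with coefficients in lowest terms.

first term: -9/5 - 5/3*e3 + 5/2*e4 + 5/2*e1 e2 - 9/10*e1 e4 + e2 e3 + 5/4*e2 e4 - 9/5*e1 e2 e4 + 19/12*e1 e3 e4 + 7/6*e1 e2 e3 e4
second term: 9/5 - 5/3*e3 + 5/2*e4 - 5/2*e1 e2 - 9/10*e1 e4 - e2 e3 - 5/4*e2 e4 - 9/5*e1 e2 e4 - 19/12*e1 e3 e4 + 7/6*e1 e2 e3 e4
Answer: -10/3*e3 + 5*e4 - 9/5*e1 e4 - 18/5*e1 e2 e4 + 7/3*e1 e2 e3 e4


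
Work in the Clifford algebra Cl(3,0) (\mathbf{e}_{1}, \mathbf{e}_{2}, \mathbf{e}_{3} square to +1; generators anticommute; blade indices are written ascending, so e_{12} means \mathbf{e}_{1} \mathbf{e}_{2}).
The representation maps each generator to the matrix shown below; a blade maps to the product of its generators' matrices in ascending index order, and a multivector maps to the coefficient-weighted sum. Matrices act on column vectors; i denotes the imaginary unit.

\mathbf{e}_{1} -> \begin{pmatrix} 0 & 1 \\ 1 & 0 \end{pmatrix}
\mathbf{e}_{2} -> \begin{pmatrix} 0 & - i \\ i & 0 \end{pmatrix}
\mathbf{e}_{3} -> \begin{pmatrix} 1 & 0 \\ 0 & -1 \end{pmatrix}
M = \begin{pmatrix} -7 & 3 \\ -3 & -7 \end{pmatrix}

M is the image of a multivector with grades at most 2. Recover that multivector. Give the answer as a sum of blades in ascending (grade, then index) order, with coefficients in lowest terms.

Method: 1, rho(e_{1}), rho(e_{2}), rho(e_{3}) form a trace-orthogonal basis of the 2x2 complex matrices (tr(X Y) = 2 if X = Y, else 0), so M = m0*1 + m1*rho(e_{1}) + m2*rho(e_{2}) + m3*rho(e_{3}) with m0 = tr(M)/2 = -7, m1 = tr(M rho(e_{1}))/2 = 0, m2 = tr(M rho(e_{2}))/2 = 3 i, m3 = tr(M rho(e_{3}))/2 = 0.
Multiplying table entries, the bivector images are rho(e_{12}) = i*rho(e_{3}), rho(e_{13}) = -i*rho(e_{2}), rho(e_{23}) = i*rho(e_{1}); with real blade coefficients the real parts of m0..m3 are the coefficients of 1, e_{1}, e_{2}, e_{3} and the imaginary parts give the bivectors (e_{23}: Im m1, e_{13}: -Im m2, e_{12}: Im m3).
Answer: -7 - 3 e_{13}
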